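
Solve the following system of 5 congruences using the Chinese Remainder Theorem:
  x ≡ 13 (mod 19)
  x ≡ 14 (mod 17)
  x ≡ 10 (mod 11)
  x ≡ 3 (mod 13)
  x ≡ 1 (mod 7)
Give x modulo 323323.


Product of moduli M = 19 · 17 · 11 · 13 · 7 = 323323.
Merge one congruence at a time:
  Start: x ≡ 13 (mod 19).
  Combine with x ≡ 14 (mod 17); new modulus lcm = 323.
    Write x = 13 + 19·t and substitute into x ≡ 14 (mod 17): 19·t ≡ 14 − 13 = 1 (mod 17).
    Reduce coefficients mod 17: 2·t ≡ 1 (mod 17).
    The inverse of 2 mod 17 is 9 (since 2·9 = 18 = 1·17 + 1), so t ≡ 9·1 = 9 ≡ 9 (mod 17).
    Then x = 13 + 19·9 = 184, valid modulo lcm(19, 17) = 323: x ≡ 184 (mod 323).
  Combine with x ≡ 10 (mod 11); new modulus lcm = 3553.
    Write x = 184 + 323·t and substitute into x ≡ 10 (mod 11): 323·t ≡ 10 − 184 = -174 (mod 11).
    Reduce coefficients mod 11: 4·t ≡ 2 (mod 11).
    The inverse of 4 mod 11 is 3 (since 4·3 = 12 = 1·11 + 1), so t ≡ 3·2 = 6 ≡ 6 (mod 11).
    Then x = 184 + 323·6 = 2122, valid modulo lcm(323, 11) = 3553: x ≡ 2122 (mod 3553).
  Combine with x ≡ 3 (mod 13); new modulus lcm = 46189.
    Write x = 2122 + 3553·t and substitute into x ≡ 3 (mod 13): 3553·t ≡ 3 − 2122 = -2119 (mod 13).
    Reduce coefficients mod 13: 4·t ≡ 0 (mod 13).
    The inverse of 4 mod 13 is 10 (since 4·10 = 40 = 3·13 + 1), so t ≡ 10·0 = 0 ≡ 0 (mod 13).
    Then x = 2122 + 3553·0 = 2122, valid modulo lcm(3553, 13) = 46189: x ≡ 2122 (mod 46189).
  Combine with x ≡ 1 (mod 7); new modulus lcm = 323323.
    Write x = 2122 + 46189·t and substitute into x ≡ 1 (mod 7): 46189·t ≡ 1 − 2122 = -2121 (mod 7).
    Reduce coefficients mod 7: 3·t ≡ 0 (mod 7).
    The inverse of 3 mod 7 is 5 (since 3·5 = 15 = 2·7 + 1), so t ≡ 5·0 = 0 ≡ 0 (mod 7).
    Then x = 2122 + 46189·0 = 2122, valid modulo lcm(46189, 7) = 323323: x ≡ 2122 (mod 323323).
Verify against each original: 2122 mod 19 = 13, 2122 mod 17 = 14, 2122 mod 11 = 10, 2122 mod 13 = 3, 2122 mod 7 = 1.

x ≡ 2122 (mod 323323).


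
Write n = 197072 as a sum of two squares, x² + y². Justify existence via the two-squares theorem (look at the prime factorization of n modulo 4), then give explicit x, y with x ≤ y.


Step 1: Factor n = 197072 = 2^4 · 109 · 113.
Step 2: Check the mod-4 condition on each prime factor: 2 = 2 (special); 109 ≡ 1 (mod 4), exponent 1; 113 ≡ 1 (mod 4), exponent 1.
All primes ≡ 3 (mod 4) appear to even exponent (or don't appear), so by the two-squares theorem n IS expressible as a sum of two squares.
Step 3: Build a representation. Group n = k² · m with k = 4 and m = 109 · 113 = 12317 (a product of primes ≡ 1 (mod 4)); a representation of m scales to one of n via (k·x)² + (k·y)² = k²(x² + y²). Each prime p ≡ 1 (mod 4) is itself a sum of two squares; find a² by testing p − a² for a perfect square:
  109: 109 − 1² = 108, 109 − 2² = 105, 109 − 3² = 100 = 10² ⇒ 109 = 3² + 10².
  113: 113 − 1² = 112, 113 − 2² = 109, 113 − 3² = 104, 113 − 4² = 97, 113 − 5² = 88, 113 − 6² = 77, 113 − 7² = 64 = 8² ⇒ 113 = 7² + 8².
  Combine using the Brahmagupta–Fibonacci identity (a² + b²)(c² + d²) = (ac − bd)² + (ad + bc)² = (ac + bd)² + (ad − bc)²:
  109 · 113 = 12317: from (3² + 10²)(7² + 8²), take (3·7 − 10·8, 3·8 + 10·7) = (21 − 80, 24 + 70) = (-59, 94); dropping signs (only squares matter) gives (59, 94); check 59² + 94² = 3481 + 8836 = 12317 ✓.
  Scale by k = 4: (4·59, 4·94) = (236, 376).
Step 4: Order so x ≤ y and verify: 236² + 376² = 55696 + 141376 = 197072 = n. ✓

n = 197072 = 236² + 376² (one valid representation with x ≤ y).


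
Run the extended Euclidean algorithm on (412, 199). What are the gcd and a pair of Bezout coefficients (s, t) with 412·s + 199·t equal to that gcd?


Euclidean algorithm on (412, 199) — divide until remainder is 0:
  412 = 2 · 199 + 14
  199 = 14 · 14 + 3
  14 = 4 · 3 + 2
  3 = 1 · 2 + 1
  2 = 2 · 1 + 0
gcd(412, 199) = 1.
Track Bezout coefficients alongside the remainders: start with r₀ = 412 = a·1 + b·0 (s = 1, t = 0) and r₁ = 199 = a·0 + b·1 (s = 0, t = 1); each new remainder r_{k+1} = r_{k-1} − q_k·r_k inherits s_{k+1} = s_{k-1} − q_k·s_k, t_{k+1} = t_{k-1} − q_k·t_k, so r_k = a·s_k + b·t_k at every step:
  q = 2: r = 14, s = 1 − 2·0 = 1, t = 0 − 2·1 = -2  (check: 412·1 + 199·(-2) = 14)
  q = 14: r = 3, s = 0 − 14·1 = -14, t = 1 − 14·(-2) = 29  (check: 412·(-14) + 199·29 = 3)
  q = 4: r = 2, s = 1 − 4·(-14) = 57, t = -2 − 4·29 = -118  (check: 412·57 + 199·(-118) = 2)
  q = 1: r = 1, s = -14 − 1·57 = -71, t = 29 − 1·(-118) = 147  (check: 412·(-71) + 199·147 = 1)
The row with r = 1 (the gcd) gives the Bezout coefficients s = -71, t = 147.
Result: 412 · (-71) + 199 · (147) = 1.

gcd(412, 199) = 1; s = -71, t = 147 (check: 412·(-71) + 199·147 = 1).


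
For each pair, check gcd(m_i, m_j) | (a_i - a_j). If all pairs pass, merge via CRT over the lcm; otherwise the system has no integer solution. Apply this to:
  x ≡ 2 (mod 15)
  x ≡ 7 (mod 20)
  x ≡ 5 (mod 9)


Moduli 15, 20, 9 are not pairwise coprime, so CRT works modulo lcm(m_i) when all pairwise compatibility conditions hold.
Pairwise compatibility: gcd(m_i, m_j) must divide a_i - a_j for every pair.
Merge one congruence at a time:
  Start: x ≡ 2 (mod 15).
  Combine with x ≡ 7 (mod 20): gcd(15, 20) = 5; 7 - 2 = 5, which IS divisible by 5, so compatible.
    Write x = 2 + 15·t and substitute into x ≡ 7 (mod 20): 15·t ≡ 7 − 2 = 5 (mod 20).
    Divide the congruence (and modulus) by g = 5: 3·t ≡ 1 (mod 4).
    The inverse of 3 mod 4 is 3 (since 3·3 = 9 = 2·4 + 1), so t ≡ 3·1 = 3 ≡ 3 (mod 4).
    Then x = 2 + 15·3 = 47, valid modulo lcm(15, 20) = 60: x ≡ 47 (mod 60).
  Combine with x ≡ 5 (mod 9): gcd(60, 9) = 3; 5 - 47 = -42, which IS divisible by 3, so compatible.
    Write x = 47 + 60·t and substitute into x ≡ 5 (mod 9): 60·t ≡ 5 − 47 = -42 (mod 9).
    Divide the congruence (and modulus) by g = 3: 20·t ≡ -14 (mod 3).
    Reduce coefficients mod 3: 2·t ≡ 1 (mod 3).
    The inverse of 2 mod 3 is 2 (since 2·2 = 4 = 1·3 + 1), so t ≡ 2·1 = 2 ≡ 2 (mod 3).
    Then x = 47 + 60·2 = 167, valid modulo lcm(60, 9) = 180: x ≡ 167 (mod 180).
Verify: 167 mod 15 = 2, 167 mod 20 = 7, 167 mod 9 = 5.

x ≡ 167 (mod 180).


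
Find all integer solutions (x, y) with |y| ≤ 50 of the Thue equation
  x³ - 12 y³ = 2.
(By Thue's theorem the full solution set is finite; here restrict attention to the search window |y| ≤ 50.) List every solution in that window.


The equation is x³ - 12y³ = 2. For fixed y, x³ = 12·y³ + 2, so a solution requires the RHS to be a perfect cube.
Strategy: iterate y from -50 to 50, compute RHS = 12·y³ + 2, and check whether it is a (positive or negative) perfect cube.
Check small values of y:
  y = 0: RHS = 2 is not a perfect cube.
  y = 1: RHS = 14 is not a perfect cube.
  y = -1: RHS = -10 is not a perfect cube.
  y = 2: RHS = 98 is not a perfect cube.
  y = -2: RHS = -94 is not a perfect cube.
  y = 3: RHS = 326 is not a perfect cube.
  y = -3: RHS = -322 is not a perfect cube.
Continuing the search up to |y| = 50 finds no solutions either.
No (x, y) in the scanned range satisfies the equation.

No integer solutions with |y| ≤ 50.


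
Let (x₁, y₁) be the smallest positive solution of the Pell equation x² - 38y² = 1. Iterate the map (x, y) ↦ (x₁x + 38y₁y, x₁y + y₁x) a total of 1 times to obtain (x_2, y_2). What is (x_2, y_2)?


Step 1: Find the fundamental solution (x₁, y₁) of x² - 38y² = 1.
  Expand √38 as a continued fraction. a₀ = ⌊√38⌋ = 6; iterate m_{k+1} = d_k·a_k − m_k, d_{k+1} = (38 − m_{k+1}²)/d_k, a_{k+1} = ⌊(a₀ + m_{k+1})/d_{k+1}⌋ (starting m₀ = 0, d₀ = 1), with convergents p_k = a_k·p_{k-1} + p_{k-2}, q_k = a_k·q_{k-1} + q_{k-2} (p₋₁ = 1, q₋₁ = 0):
  k = 0: a₀ = 6; p₀/q₀ = 6/1; p₀² − 38·q₀² = 36 − 38 = -2.
  k = 1: m = 6, d = 2, a = ⌊(6 + 6)/2⌋ = 6; p/q = (6·6 + 1)/(6·1 + 0) = 37/6; p² − 38·q² = 1369 − 1368 = 1.
  The first convergent with p² − 38·q² = 1 gives the fundamental solution (x₁, y₁) = (37, 6).
Step 2: Apply the recurrence (x_{n+1}, y_{n+1}) = (x₁x_n + 38y₁y_n, x₁y_n + y₁x_n) repeatedly.
  From (x_1, y_1) = (37, 6): x_2 = 37·37 + 38·6·6 = 2737; y_2 = 37·6 + 6·37 = 444.
Step 3: Verify x_2² - 38·y_2² = 7491169 - 7491168 = 1 (should be 1). ✓

(x_1, y_1) = (37, 6); (x_2, y_2) = (2737, 444).


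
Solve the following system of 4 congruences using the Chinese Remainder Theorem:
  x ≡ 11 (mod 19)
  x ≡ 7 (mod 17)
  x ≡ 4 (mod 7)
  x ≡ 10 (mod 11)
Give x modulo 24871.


Product of moduli M = 19 · 17 · 7 · 11 = 24871.
Merge one congruence at a time:
  Start: x ≡ 11 (mod 19).
  Combine with x ≡ 7 (mod 17); new modulus lcm = 323.
    Write x = 11 + 19·t and substitute into x ≡ 7 (mod 17): 19·t ≡ 7 − 11 = -4 (mod 17).
    Reduce coefficients mod 17: 2·t ≡ 13 (mod 17).
    The inverse of 2 mod 17 is 9 (since 2·9 = 18 = 1·17 + 1), so t ≡ 9·13 = 117 ≡ 15 (mod 17).
    Then x = 11 + 19·15 = 296, valid modulo lcm(19, 17) = 323: x ≡ 296 (mod 323).
  Combine with x ≡ 4 (mod 7); new modulus lcm = 2261.
    Write x = 296 + 323·t and substitute into x ≡ 4 (mod 7): 323·t ≡ 4 − 296 = -292 (mod 7).
    Reduce coefficients mod 7: 1·t ≡ 2 (mod 7).
    So t ≡ 2 (mod 7).
    Then x = 296 + 323·2 = 942, valid modulo lcm(323, 7) = 2261: x ≡ 942 (mod 2261).
  Combine with x ≡ 10 (mod 11); new modulus lcm = 24871.
    Write x = 942 + 2261·t and substitute into x ≡ 10 (mod 11): 2261·t ≡ 10 − 942 = -932 (mod 11).
    Reduce coefficients mod 11: 6·t ≡ 3 (mod 11).
    The inverse of 6 mod 11 is 2 (since 6·2 = 12 = 1·11 + 1), so t ≡ 2·3 = 6 ≡ 6 (mod 11).
    Then x = 942 + 2261·6 = 14508, valid modulo lcm(2261, 11) = 24871: x ≡ 14508 (mod 24871).
Verify against each original: 14508 mod 19 = 11, 14508 mod 17 = 7, 14508 mod 7 = 4, 14508 mod 11 = 10.

x ≡ 14508 (mod 24871).


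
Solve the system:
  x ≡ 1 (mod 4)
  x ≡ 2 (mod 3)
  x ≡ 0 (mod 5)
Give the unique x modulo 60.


Moduli 4, 3, 5 are pairwise coprime; by CRT there is a unique solution modulo M = 4 · 3 · 5 = 60.
Solve pairwise, accumulating the modulus:
  Start with x ≡ 1 (mod 4).
  Combine with x ≡ 2 (mod 3): since gcd(4, 3) = 1, we get a unique residue mod 12.
    Write x = 1 + 4·t and substitute into x ≡ 2 (mod 3): 4·t ≡ 2 − 1 = 1 (mod 3).
    Reduce coefficients mod 3: 1·t ≡ 1 (mod 3).
    So t ≡ 1 (mod 3).
    Then x = 1 + 4·1 = 5, valid modulo lcm(4, 3) = 12: x ≡ 5 (mod 12).
  Combine with x ≡ 0 (mod 5): since gcd(12, 5) = 1, we get a unique residue mod 60.
    Write x = 5 + 12·t and substitute into x ≡ 0 (mod 5): 12·t ≡ 0 − 5 = -5 (mod 5).
    Reduce coefficients mod 5: 2·t ≡ 0 (mod 5).
    The inverse of 2 mod 5 is 3 (since 2·3 = 6 = 1·5 + 1), so t ≡ 3·0 = 0 ≡ 0 (mod 5).
    Then x = 5 + 12·0 = 5, valid modulo lcm(12, 5) = 60: x ≡ 5 (mod 60).
Verify: 5 mod 4 = 1 ✓, 5 mod 3 = 2 ✓, 5 mod 5 = 0 ✓.

x ≡ 5 (mod 60).


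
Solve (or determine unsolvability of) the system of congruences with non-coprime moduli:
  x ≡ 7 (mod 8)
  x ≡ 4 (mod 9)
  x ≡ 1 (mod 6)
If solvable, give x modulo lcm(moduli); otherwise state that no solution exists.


Moduli 8, 9, 6 are not pairwise coprime, so CRT works modulo lcm(m_i) when all pairwise compatibility conditions hold.
Pairwise compatibility: gcd(m_i, m_j) must divide a_i - a_j for every pair.
Merge one congruence at a time:
  Start: x ≡ 7 (mod 8).
  Combine with x ≡ 4 (mod 9): gcd(8, 9) = 1; 4 - 7 = -3, which IS divisible by 1, so compatible.
    Write x = 7 + 8·t and substitute into x ≡ 4 (mod 9): 8·t ≡ 4 − 7 = -3 (mod 9).
    Reduce coefficients mod 9: 8·t ≡ 6 (mod 9).
    The inverse of 8 mod 9 is 8 (since 8·8 = 64 = 7·9 + 1), so t ≡ 8·6 = 48 ≡ 3 (mod 9).
    Then x = 7 + 8·3 = 31, valid modulo lcm(8, 9) = 72: x ≡ 31 (mod 72).
  Combine with x ≡ 1 (mod 6): gcd(72, 6) = 6; 1 - 31 = -30, which IS divisible by 6, so compatible.
    Write x = 31 + 72·t and substitute into x ≡ 1 (mod 6): 72·t ≡ 1 − 31 = -30 (mod 6).
    Divide the congruence (and modulus) by g = 6: 12·t ≡ -5 (mod 1).
    Modulo 1 every t works; take t = 0.
    Then x = 31 + 72·0 = 31, valid modulo lcm(72, 6) = 72: x ≡ 31 (mod 72).
Verify: 31 mod 8 = 7, 31 mod 9 = 4, 31 mod 6 = 1.

x ≡ 31 (mod 72).


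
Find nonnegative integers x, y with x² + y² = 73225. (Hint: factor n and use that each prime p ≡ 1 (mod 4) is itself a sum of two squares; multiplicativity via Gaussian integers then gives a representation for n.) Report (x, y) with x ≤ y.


Step 1: Factor n = 73225 = 5^2 · 29 · 101.
Step 2: Check the mod-4 condition on each prime factor: 5 ≡ 1 (mod 4), exponent 2; 29 ≡ 1 (mod 4), exponent 1; 101 ≡ 1 (mod 4), exponent 1.
All primes ≡ 3 (mod 4) appear to even exponent (or don't appear), so by the two-squares theorem n IS expressible as a sum of two squares.
Step 3: Build a representation. Group n = k² · m with k = 5 and m = 29 · 101 = 2929 (a product of primes ≡ 1 (mod 4)); a representation of m scales to one of n via (k·x)² + (k·y)² = k²(x² + y²). Each prime p ≡ 1 (mod 4) is itself a sum of two squares; find a² by testing p − a² for a perfect square:
  29: 29 − 1² = 28, 29 − 2² = 25 = 5² ⇒ 29 = 2² + 5².
  101: 101 − 1² = 100 = 10² ⇒ 101 = 1² + 10².
  Combine using the Brahmagupta–Fibonacci identity (a² + b²)(c² + d²) = (ac − bd)² + (ad + bc)² = (ac + bd)² + (ad − bc)²:
  29 · 101 = 2929: from (2² + 5²)(1² + 10²), take (2·1 − 5·10, 2·10 + 5·1) = (2 − 50, 20 + 5) = (-48, 25); dropping signs (only squares matter) gives (48, 25); check 48² + 25² = 2304 + 625 = 2929 ✓.
  Scale by k = 5: (5·48, 5·25) = (240, 125).
Step 4: Order so x ≤ y and verify: 125² + 240² = 15625 + 57600 = 73225 = n. ✓

n = 73225 = 125² + 240² (one valid representation with x ≤ y).


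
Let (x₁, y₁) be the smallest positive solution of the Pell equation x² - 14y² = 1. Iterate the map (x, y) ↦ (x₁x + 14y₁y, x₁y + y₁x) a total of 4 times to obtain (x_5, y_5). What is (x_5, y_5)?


Step 1: Find the fundamental solution (x₁, y₁) of x² - 14y² = 1.
  Expand √14 as a continued fraction. a₀ = ⌊√14⌋ = 3; iterate m_{k+1} = d_k·a_k − m_k, d_{k+1} = (14 − m_{k+1}²)/d_k, a_{k+1} = ⌊(a₀ + m_{k+1})/d_{k+1}⌋ (starting m₀ = 0, d₀ = 1), with convergents p_k = a_k·p_{k-1} + p_{k-2}, q_k = a_k·q_{k-1} + q_{k-2} (p₋₁ = 1, q₋₁ = 0):
  k = 0: a₀ = 3; p₀/q₀ = 3/1; p₀² − 14·q₀² = 9 − 14 = -5.
  k = 1: m = 3, d = 5, a = ⌊(3 + 3)/5⌋ = 1; p/q = (1·3 + 1)/(1·1 + 0) = 4/1; p² − 14·q² = 16 − 14 = 2.
  k = 2: m = 2, d = 2, a = ⌊(3 + 2)/2⌋ = 2; p/q = (2·4 + 3)/(2·1 + 1) = 11/3; p² − 14·q² = 121 − 126 = -5.
  k = 3: m = 2, d = 5, a = ⌊(3 + 2)/5⌋ = 1; p/q = (1·11 + 4)/(1·3 + 1) = 15/4; p² − 14·q² = 225 − 224 = 1.
  The first convergent with p² − 14·q² = 1 gives the fundamental solution (x₁, y₁) = (15, 4).
Step 2: Apply the recurrence (x_{n+1}, y_{n+1}) = (x₁x_n + 14y₁y_n, x₁y_n + y₁x_n) repeatedly.
  From (x_1, y_1) = (15, 4): x_2 = 15·15 + 14·4·4 = 449; y_2 = 15·4 + 4·15 = 120.
  From (x_2, y_2) = (449, 120): x_3 = 15·449 + 14·4·120 = 13455; y_3 = 15·120 + 4·449 = 3596.
  From (x_3, y_3) = (13455, 3596): x_4 = 15·13455 + 14·4·3596 = 403201; y_4 = 15·3596 + 4·13455 = 107760.
  From (x_4, y_4) = (403201, 107760): x_5 = 15·403201 + 14·4·107760 = 12082575; y_5 = 15·107760 + 4·403201 = 3229204.
Step 3: Verify x_5² - 14·y_5² = 145988618630625 - 145988618630624 = 1 (should be 1). ✓

(x_1, y_1) = (15, 4); (x_5, y_5) = (12082575, 3229204).


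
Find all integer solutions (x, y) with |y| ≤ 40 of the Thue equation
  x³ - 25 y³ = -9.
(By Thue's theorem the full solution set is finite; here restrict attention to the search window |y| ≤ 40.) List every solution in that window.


The equation is x³ - 25y³ = -9. For fixed y, x³ = 25·y³ − 9, so a solution requires the RHS to be a perfect cube.
Strategy: iterate y from -40 to 40, compute RHS = 25·y³ − 9, and check whether it is a (positive or negative) perfect cube.
Check small values of y:
  y = 0: RHS = -9 is not a perfect cube.
  y = 1: RHS = 16 is not a perfect cube.
  y = -1: RHS = -34 is not a perfect cube.
  y = 2: RHS = 191 is not a perfect cube.
  y = -2: RHS = -209 is not a perfect cube.
  y = 3: RHS = 666 is not a perfect cube.
  y = -3: RHS = -684 is not a perfect cube.
Continuing the search up to |y| = 40 finds no solutions either.
No (x, y) in the scanned range satisfies the equation.

No integer solutions with |y| ≤ 40.


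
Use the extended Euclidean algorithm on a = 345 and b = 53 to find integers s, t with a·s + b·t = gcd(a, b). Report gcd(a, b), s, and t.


Euclidean algorithm on (345, 53) — divide until remainder is 0:
  345 = 6 · 53 + 27
  53 = 1 · 27 + 26
  27 = 1 · 26 + 1
  26 = 26 · 1 + 0
gcd(345, 53) = 1.
Track Bezout coefficients alongside the remainders: start with r₀ = 345 = a·1 + b·0 (s = 1, t = 0) and r₁ = 53 = a·0 + b·1 (s = 0, t = 1); each new remainder r_{k+1} = r_{k-1} − q_k·r_k inherits s_{k+1} = s_{k-1} − q_k·s_k, t_{k+1} = t_{k-1} − q_k·t_k, so r_k = a·s_k + b·t_k at every step:
  q = 6: r = 27, s = 1 − 6·0 = 1, t = 0 − 6·1 = -6  (check: 345·1 + 53·(-6) = 27)
  q = 1: r = 26, s = 0 − 1·1 = -1, t = 1 − 1·(-6) = 7  (check: 345·(-1) + 53·7 = 26)
  q = 1: r = 1, s = 1 − 1·(-1) = 2, t = -6 − 1·7 = -13  (check: 345·2 + 53·(-13) = 1)
The row with r = 1 (the gcd) gives the Bezout coefficients s = 2, t = -13.
Result: 345 · (2) + 53 · (-13) = 1.

gcd(345, 53) = 1; s = 2, t = -13 (check: 345·2 + 53·(-13) = 1).


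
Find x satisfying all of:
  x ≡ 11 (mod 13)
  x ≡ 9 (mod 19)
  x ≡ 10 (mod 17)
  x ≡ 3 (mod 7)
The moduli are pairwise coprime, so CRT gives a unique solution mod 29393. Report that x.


Product of moduli M = 13 · 19 · 17 · 7 = 29393.
Merge one congruence at a time:
  Start: x ≡ 11 (mod 13).
  Combine with x ≡ 9 (mod 19); new modulus lcm = 247.
    Write x = 11 + 13·t and substitute into x ≡ 9 (mod 19): 13·t ≡ 9 − 11 = -2 (mod 19).
    Reduce coefficients mod 19: 13·t ≡ 17 (mod 19).
    The inverse of 13 mod 19 is 3 (since 13·3 = 39 = 2·19 + 1), so t ≡ 3·17 = 51 ≡ 13 (mod 19).
    Then x = 11 + 13·13 = 180, valid modulo lcm(13, 19) = 247: x ≡ 180 (mod 247).
  Combine with x ≡ 10 (mod 17); new modulus lcm = 4199.
    Write x = 180 + 247·t and substitute into x ≡ 10 (mod 17): 247·t ≡ 10 − 180 = -170 (mod 17).
    Reduce coefficients mod 17: 9·t ≡ 0 (mod 17).
    The inverse of 9 mod 17 is 2 (since 9·2 = 18 = 1·17 + 1), so t ≡ 2·0 = 0 ≡ 0 (mod 17).
    Then x = 180 + 247·0 = 180, valid modulo lcm(247, 17) = 4199: x ≡ 180 (mod 4199).
  Combine with x ≡ 3 (mod 7); new modulus lcm = 29393.
    Write x = 180 + 4199·t and substitute into x ≡ 3 (mod 7): 4199·t ≡ 3 − 180 = -177 (mod 7).
    Reduce coefficients mod 7: 6·t ≡ 5 (mod 7).
    The inverse of 6 mod 7 is 6 (since 6·6 = 36 = 5·7 + 1), so t ≡ 6·5 = 30 ≡ 2 (mod 7).
    Then x = 180 + 4199·2 = 8578, valid modulo lcm(4199, 7) = 29393: x ≡ 8578 (mod 29393).
Verify against each original: 8578 mod 13 = 11, 8578 mod 19 = 9, 8578 mod 17 = 10, 8578 mod 7 = 3.

x ≡ 8578 (mod 29393).


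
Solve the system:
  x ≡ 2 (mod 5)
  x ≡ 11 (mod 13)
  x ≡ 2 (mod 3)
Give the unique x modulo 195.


Moduli 5, 13, 3 are pairwise coprime; by CRT there is a unique solution modulo M = 5 · 13 · 3 = 195.
Solve pairwise, accumulating the modulus:
  Start with x ≡ 2 (mod 5).
  Combine with x ≡ 11 (mod 13): since gcd(5, 13) = 1, we get a unique residue mod 65.
    Write x = 2 + 5·t and substitute into x ≡ 11 (mod 13): 5·t ≡ 11 − 2 = 9 (mod 13).
    The inverse of 5 mod 13 is 8 (since 5·8 = 40 = 3·13 + 1), so t ≡ 8·9 = 72 ≡ 7 (mod 13).
    Then x = 2 + 5·7 = 37, valid modulo lcm(5, 13) = 65: x ≡ 37 (mod 65).
  Combine with x ≡ 2 (mod 3): since gcd(65, 3) = 1, we get a unique residue mod 195.
    Write x = 37 + 65·t and substitute into x ≡ 2 (mod 3): 65·t ≡ 2 − 37 = -35 (mod 3).
    Reduce coefficients mod 3: 2·t ≡ 1 (mod 3).
    The inverse of 2 mod 3 is 2 (since 2·2 = 4 = 1·3 + 1), so t ≡ 2·1 = 2 ≡ 2 (mod 3).
    Then x = 37 + 65·2 = 167, valid modulo lcm(65, 3) = 195: x ≡ 167 (mod 195).
Verify: 167 mod 5 = 2 ✓, 167 mod 13 = 11 ✓, 167 mod 3 = 2 ✓.

x ≡ 167 (mod 195).


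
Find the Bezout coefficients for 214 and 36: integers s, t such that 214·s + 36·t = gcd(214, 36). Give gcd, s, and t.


Euclidean algorithm on (214, 36) — divide until remainder is 0:
  214 = 5 · 36 + 34
  36 = 1 · 34 + 2
  34 = 17 · 2 + 0
gcd(214, 36) = 2.
Track Bezout coefficients alongside the remainders: start with r₀ = 214 = a·1 + b·0 (s = 1, t = 0) and r₁ = 36 = a·0 + b·1 (s = 0, t = 1); each new remainder r_{k+1} = r_{k-1} − q_k·r_k inherits s_{k+1} = s_{k-1} − q_k·s_k, t_{k+1} = t_{k-1} − q_k·t_k, so r_k = a·s_k + b·t_k at every step:
  q = 5: r = 34, s = 1 − 5·0 = 1, t = 0 − 5·1 = -5  (check: 214·1 + 36·(-5) = 34)
  q = 1: r = 2, s = 0 − 1·1 = -1, t = 1 − 1·(-5) = 6  (check: 214·(-1) + 36·6 = 2)
The row with r = 2 (the gcd) gives the Bezout coefficients s = -1, t = 6.
Result: 214 · (-1) + 36 · (6) = 2.

gcd(214, 36) = 2; s = -1, t = 6 (check: 214·(-1) + 36·6 = 2).


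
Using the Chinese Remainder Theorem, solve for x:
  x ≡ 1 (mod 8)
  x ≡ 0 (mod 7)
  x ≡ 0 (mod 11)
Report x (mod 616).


Moduli 8, 7, 11 are pairwise coprime; by CRT there is a unique solution modulo M = 8 · 7 · 11 = 616.
Solve pairwise, accumulating the modulus:
  Start with x ≡ 1 (mod 8).
  Combine with x ≡ 0 (mod 7): since gcd(8, 7) = 1, we get a unique residue mod 56.
    Write x = 1 + 8·t and substitute into x ≡ 0 (mod 7): 8·t ≡ 0 − 1 = -1 (mod 7).
    Reduce coefficients mod 7: 1·t ≡ 6 (mod 7).
    So t ≡ 6 (mod 7).
    Then x = 1 + 8·6 = 49, valid modulo lcm(8, 7) = 56: x ≡ 49 (mod 56).
  Combine with x ≡ 0 (mod 11): since gcd(56, 11) = 1, we get a unique residue mod 616.
    Write x = 49 + 56·t and substitute into x ≡ 0 (mod 11): 56·t ≡ 0 − 49 = -49 (mod 11).
    Reduce coefficients mod 11: 1·t ≡ 6 (mod 11).
    So t ≡ 6 (mod 11).
    Then x = 49 + 56·6 = 385, valid modulo lcm(56, 11) = 616: x ≡ 385 (mod 616).
Verify: 385 mod 8 = 1 ✓, 385 mod 7 = 0 ✓, 385 mod 11 = 0 ✓.

x ≡ 385 (mod 616).


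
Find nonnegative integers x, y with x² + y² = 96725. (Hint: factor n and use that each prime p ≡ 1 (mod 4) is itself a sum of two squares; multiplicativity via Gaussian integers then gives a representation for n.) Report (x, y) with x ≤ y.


Step 1: Factor n = 96725 = 5^2 · 53 · 73.
Step 2: Check the mod-4 condition on each prime factor: 5 ≡ 1 (mod 4), exponent 2; 53 ≡ 1 (mod 4), exponent 1; 73 ≡ 1 (mod 4), exponent 1.
All primes ≡ 3 (mod 4) appear to even exponent (or don't appear), so by the two-squares theorem n IS expressible as a sum of two squares.
Step 3: Build a representation. Group n = k² · m with k = 5 and m = 53 · 73 = 3869 (a product of primes ≡ 1 (mod 4)); a representation of m scales to one of n via (k·x)² + (k·y)² = k²(x² + y²). Each prime p ≡ 1 (mod 4) is itself a sum of two squares; find a² by testing p − a² for a perfect square:
  53: 53 − 1² = 52, 53 − 2² = 49 = 7² ⇒ 53 = 2² + 7².
  73: 73 − 1² = 72, 73 − 2² = 69, 73 − 3² = 64 = 8² ⇒ 73 = 3² + 8².
  Combine using the Brahmagupta–Fibonacci identity (a² + b²)(c² + d²) = (ac − bd)² + (ad + bc)² = (ac + bd)² + (ad − bc)²:
  53 · 73 = 3869: from (2² + 7²)(3² + 8²), take (2·3 − 7·8, 2·8 + 7·3) = (6 − 56, 16 + 21) = (-50, 37); dropping signs (only squares matter) gives (50, 37); check 50² + 37² = 2500 + 1369 = 3869 ✓.
  Scale by k = 5: (5·50, 5·37) = (250, 185).
Step 4: Order so x ≤ y and verify: 185² + 250² = 34225 + 62500 = 96725 = n. ✓

n = 96725 = 185² + 250² (one valid representation with x ≤ y).


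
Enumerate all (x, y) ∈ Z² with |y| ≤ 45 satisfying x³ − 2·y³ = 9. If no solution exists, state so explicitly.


The equation is x³ - 2y³ = 9. For fixed y, x³ = 2·y³ + 9, so a solution requires the RHS to be a perfect cube.
Strategy: iterate y from -45 to 45, compute RHS = 2·y³ + 9, and check whether it is a (positive or negative) perfect cube.
Check small values of y:
  y = 0: RHS = 9 is not a perfect cube.
  y = 1: RHS = 11 is not a perfect cube.
  y = -1: RHS = 7 is not a perfect cube.
  y = 2: RHS = 25 is not a perfect cube.
  y = -2: RHS = -7 is not a perfect cube.
  y = 3: RHS = 63 is not a perfect cube.
  y = -3: RHS = -45 is not a perfect cube.
Continuing the search up to |y| = 45 finds no solutions either.
No (x, y) in the scanned range satisfies the equation.

No integer solutions with |y| ≤ 45.


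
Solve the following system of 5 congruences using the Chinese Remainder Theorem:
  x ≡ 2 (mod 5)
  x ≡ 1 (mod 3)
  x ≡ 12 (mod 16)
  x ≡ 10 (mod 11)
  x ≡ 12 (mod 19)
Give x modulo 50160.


Product of moduli M = 5 · 3 · 16 · 11 · 19 = 50160.
Merge one congruence at a time:
  Start: x ≡ 2 (mod 5).
  Combine with x ≡ 1 (mod 3); new modulus lcm = 15.
    Write x = 2 + 5·t and substitute into x ≡ 1 (mod 3): 5·t ≡ 1 − 2 = -1 (mod 3).
    Reduce coefficients mod 3: 2·t ≡ 2 (mod 3).
    The inverse of 2 mod 3 is 2 (since 2·2 = 4 = 1·3 + 1), so t ≡ 2·2 = 4 ≡ 1 (mod 3).
    Then x = 2 + 5·1 = 7, valid modulo lcm(5, 3) = 15: x ≡ 7 (mod 15).
  Combine with x ≡ 12 (mod 16); new modulus lcm = 240.
    Write x = 7 + 15·t and substitute into x ≡ 12 (mod 16): 15·t ≡ 12 − 7 = 5 (mod 16).
    The inverse of 15 mod 16 is 15 (since 15·15 = 225 = 14·16 + 1), so t ≡ 15·5 = 75 ≡ 11 (mod 16).
    Then x = 7 + 15·11 = 172, valid modulo lcm(15, 16) = 240: x ≡ 172 (mod 240).
  Combine with x ≡ 10 (mod 11); new modulus lcm = 2640.
    Write x = 172 + 240·t and substitute into x ≡ 10 (mod 11): 240·t ≡ 10 − 172 = -162 (mod 11).
    Reduce coefficients mod 11: 9·t ≡ 3 (mod 11).
    The inverse of 9 mod 11 is 5 (since 9·5 = 45 = 4·11 + 1), so t ≡ 5·3 = 15 ≡ 4 (mod 11).
    Then x = 172 + 240·4 = 1132, valid modulo lcm(240, 11) = 2640: x ≡ 1132 (mod 2640).
  Combine with x ≡ 12 (mod 19); new modulus lcm = 50160.
    Write x = 1132 + 2640·t and substitute into x ≡ 12 (mod 19): 2640·t ≡ 12 − 1132 = -1120 (mod 19).
    Reduce coefficients mod 19: 18·t ≡ 1 (mod 19).
    The inverse of 18 mod 19 is 18 (since 18·18 = 324 = 17·19 + 1), so t ≡ 18·1 = 18 ≡ 18 (mod 19).
    Then x = 1132 + 2640·18 = 48652, valid modulo lcm(2640, 19) = 50160: x ≡ 48652 (mod 50160).
Verify against each original: 48652 mod 5 = 2, 48652 mod 3 = 1, 48652 mod 16 = 12, 48652 mod 11 = 10, 48652 mod 19 = 12.

x ≡ 48652 (mod 50160).


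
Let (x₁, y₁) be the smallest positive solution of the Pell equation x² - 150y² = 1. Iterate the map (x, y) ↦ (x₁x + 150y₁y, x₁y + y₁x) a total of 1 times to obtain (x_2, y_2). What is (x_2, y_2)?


Step 1: Find the fundamental solution (x₁, y₁) of x² - 150y² = 1.
  Expand √150 as a continued fraction. a₀ = ⌊√150⌋ = 12; iterate m_{k+1} = d_k·a_k − m_k, d_{k+1} = (150 − m_{k+1}²)/d_k, a_{k+1} = ⌊(a₀ + m_{k+1})/d_{k+1}⌋ (starting m₀ = 0, d₀ = 1), with convergents p_k = a_k·p_{k-1} + p_{k-2}, q_k = a_k·q_{k-1} + q_{k-2} (p₋₁ = 1, q₋₁ = 0):
  k = 0: a₀ = 12; p₀/q₀ = 12/1; p₀² − 150·q₀² = 144 − 150 = -6.
  k = 1: m = 12, d = 6, a = ⌊(12 + 12)/6⌋ = 4; p/q = (4·12 + 1)/(4·1 + 0) = 49/4; p² − 150·q² = 2401 − 2400 = 1.
  The first convergent with p² − 150·q² = 1 gives the fundamental solution (x₁, y₁) = (49, 4).
Step 2: Apply the recurrence (x_{n+1}, y_{n+1}) = (x₁x_n + 150y₁y_n, x₁y_n + y₁x_n) repeatedly.
  From (x_1, y_1) = (49, 4): x_2 = 49·49 + 150·4·4 = 4801; y_2 = 49·4 + 4·49 = 392.
Step 3: Verify x_2² - 150·y_2² = 23049601 - 23049600 = 1 (should be 1). ✓

(x_1, y_1) = (49, 4); (x_2, y_2) = (4801, 392).


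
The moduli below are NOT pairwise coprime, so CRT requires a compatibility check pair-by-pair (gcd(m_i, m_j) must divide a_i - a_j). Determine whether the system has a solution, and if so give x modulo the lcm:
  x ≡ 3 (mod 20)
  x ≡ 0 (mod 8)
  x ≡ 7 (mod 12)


Moduli 20, 8, 12 are not pairwise coprime, so CRT works modulo lcm(m_i) when all pairwise compatibility conditions hold.
Pairwise compatibility: gcd(m_i, m_j) must divide a_i - a_j for every pair.
Merge one congruence at a time:
  Start: x ≡ 3 (mod 20).
  Combine with x ≡ 0 (mod 8): gcd(20, 8) = 4, and 0 - 3 = -3 is NOT divisible by 4.
    ⇒ system is inconsistent (no integer solution).

No solution (the system is inconsistent).


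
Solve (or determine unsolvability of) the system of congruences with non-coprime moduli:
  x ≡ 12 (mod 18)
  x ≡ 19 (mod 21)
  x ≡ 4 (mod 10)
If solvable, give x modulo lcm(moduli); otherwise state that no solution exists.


Moduli 18, 21, 10 are not pairwise coprime, so CRT works modulo lcm(m_i) when all pairwise compatibility conditions hold.
Pairwise compatibility: gcd(m_i, m_j) must divide a_i - a_j for every pair.
Merge one congruence at a time:
  Start: x ≡ 12 (mod 18).
  Combine with x ≡ 19 (mod 21): gcd(18, 21) = 3, and 19 - 12 = 7 is NOT divisible by 3.
    ⇒ system is inconsistent (no integer solution).

No solution (the system is inconsistent).


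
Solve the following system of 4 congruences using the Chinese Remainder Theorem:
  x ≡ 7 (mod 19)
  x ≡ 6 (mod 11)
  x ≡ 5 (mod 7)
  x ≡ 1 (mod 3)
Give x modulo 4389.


Product of moduli M = 19 · 11 · 7 · 3 = 4389.
Merge one congruence at a time:
  Start: x ≡ 7 (mod 19).
  Combine with x ≡ 6 (mod 11); new modulus lcm = 209.
    Write x = 7 + 19·t and substitute into x ≡ 6 (mod 11): 19·t ≡ 6 − 7 = -1 (mod 11).
    Reduce coefficients mod 11: 8·t ≡ 10 (mod 11).
    The inverse of 8 mod 11 is 7 (since 8·7 = 56 = 5·11 + 1), so t ≡ 7·10 = 70 ≡ 4 (mod 11).
    Then x = 7 + 19·4 = 83, valid modulo lcm(19, 11) = 209: x ≡ 83 (mod 209).
  Combine with x ≡ 5 (mod 7); new modulus lcm = 1463.
    Write x = 83 + 209·t and substitute into x ≡ 5 (mod 7): 209·t ≡ 5 − 83 = -78 (mod 7).
    Reduce coefficients mod 7: 6·t ≡ 6 (mod 7).
    The inverse of 6 mod 7 is 6 (since 6·6 = 36 = 5·7 + 1), so t ≡ 6·6 = 36 ≡ 1 (mod 7).
    Then x = 83 + 209·1 = 292, valid modulo lcm(209, 7) = 1463: x ≡ 292 (mod 1463).
  Combine with x ≡ 1 (mod 3); new modulus lcm = 4389.
    Write x = 292 + 1463·t and substitute into x ≡ 1 (mod 3): 1463·t ≡ 1 − 292 = -291 (mod 3).
    Reduce coefficients mod 3: 2·t ≡ 0 (mod 3).
    The inverse of 2 mod 3 is 2 (since 2·2 = 4 = 1·3 + 1), so t ≡ 2·0 = 0 ≡ 0 (mod 3).
    Then x = 292 + 1463·0 = 292, valid modulo lcm(1463, 3) = 4389: x ≡ 292 (mod 4389).
Verify against each original: 292 mod 19 = 7, 292 mod 11 = 6, 292 mod 7 = 5, 292 mod 3 = 1.

x ≡ 292 (mod 4389).


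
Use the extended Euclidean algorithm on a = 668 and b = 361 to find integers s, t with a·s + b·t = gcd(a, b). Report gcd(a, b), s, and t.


Euclidean algorithm on (668, 361) — divide until remainder is 0:
  668 = 1 · 361 + 307
  361 = 1 · 307 + 54
  307 = 5 · 54 + 37
  54 = 1 · 37 + 17
  37 = 2 · 17 + 3
  17 = 5 · 3 + 2
  3 = 1 · 2 + 1
  2 = 2 · 1 + 0
gcd(668, 361) = 1.
Track Bezout coefficients alongside the remainders: start with r₀ = 668 = a·1 + b·0 (s = 1, t = 0) and r₁ = 361 = a·0 + b·1 (s = 0, t = 1); each new remainder r_{k+1} = r_{k-1} − q_k·r_k inherits s_{k+1} = s_{k-1} − q_k·s_k, t_{k+1} = t_{k-1} − q_k·t_k, so r_k = a·s_k + b·t_k at every step:
  q = 1: r = 307, s = 1 − 1·0 = 1, t = 0 − 1·1 = -1  (check: 668·1 + 361·(-1) = 307)
  q = 1: r = 54, s = 0 − 1·1 = -1, t = 1 − 1·(-1) = 2  (check: 668·(-1) + 361·2 = 54)
  q = 5: r = 37, s = 1 − 5·(-1) = 6, t = -1 − 5·2 = -11  (check: 668·6 + 361·(-11) = 37)
  q = 1: r = 17, s = -1 − 1·6 = -7, t = 2 − 1·(-11) = 13  (check: 668·(-7) + 361·13 = 17)
  q = 2: r = 3, s = 6 − 2·(-7) = 20, t = -11 − 2·13 = -37  (check: 668·20 + 361·(-37) = 3)
  q = 5: r = 2, s = -7 − 5·20 = -107, t = 13 − 5·(-37) = 198  (check: 668·(-107) + 361·198 = 2)
  q = 1: r = 1, s = 20 − 1·(-107) = 127, t = -37 − 1·198 = -235  (check: 668·127 + 361·(-235) = 1)
The row with r = 1 (the gcd) gives the Bezout coefficients s = 127, t = -235.
Result: 668 · (127) + 361 · (-235) = 1.

gcd(668, 361) = 1; s = 127, t = -235 (check: 668·127 + 361·(-235) = 1).


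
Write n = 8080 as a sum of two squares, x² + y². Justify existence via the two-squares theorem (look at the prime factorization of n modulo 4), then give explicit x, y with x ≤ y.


Step 1: Factor n = 8080 = 2^4 · 5 · 101.
Step 2: Check the mod-4 condition on each prime factor: 2 = 2 (special); 5 ≡ 1 (mod 4), exponent 1; 101 ≡ 1 (mod 4), exponent 1.
All primes ≡ 3 (mod 4) appear to even exponent (or don't appear), so by the two-squares theorem n IS expressible as a sum of two squares.
Step 3: Build a representation. Group n = k² · m with k = 4 and m = 5 · 101 = 505 (a product of primes ≡ 1 (mod 4)); a representation of m scales to one of n via (k·x)² + (k·y)² = k²(x² + y²). Each prime p ≡ 1 (mod 4) is itself a sum of two squares; find a² by testing p − a² for a perfect square:
  5: 5 − 1² = 4 = 2² ⇒ 5 = 1² + 2².
  101: 101 − 1² = 100 = 10² ⇒ 101 = 1² + 10².
  Combine using the Brahmagupta–Fibonacci identity (a² + b²)(c² + d²) = (ac − bd)² + (ad + bc)² = (ac + bd)² + (ad − bc)²:
  5 · 101 = 505: from (1² + 2²)(1² + 10²), take (1·1 − 2·10, 1·10 + 2·1) = (1 − 20, 10 + 2) = (-19, 12); dropping signs (only squares matter) gives (19, 12); check 19² + 12² = 361 + 144 = 505 ✓.
  Scale by k = 4: (4·19, 4·12) = (76, 48).
Step 4: Order so x ≤ y and verify: 48² + 76² = 2304 + 5776 = 8080 = n. ✓

n = 8080 = 48² + 76² (one valid representation with x ≤ y).


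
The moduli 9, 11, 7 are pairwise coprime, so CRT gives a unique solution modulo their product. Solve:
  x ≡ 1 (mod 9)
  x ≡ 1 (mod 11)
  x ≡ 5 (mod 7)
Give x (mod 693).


Moduli 9, 11, 7 are pairwise coprime; by CRT there is a unique solution modulo M = 9 · 11 · 7 = 693.
Solve pairwise, accumulating the modulus:
  Start with x ≡ 1 (mod 9).
  Combine with x ≡ 1 (mod 11): since gcd(9, 11) = 1, we get a unique residue mod 99.
    Write x = 1 + 9·t and substitute into x ≡ 1 (mod 11): 9·t ≡ 1 − 1 = 0 (mod 11).
    The inverse of 9 mod 11 is 5 (since 9·5 = 45 = 4·11 + 1), so t ≡ 5·0 = 0 ≡ 0 (mod 11).
    Then x = 1 + 9·0 = 1, valid modulo lcm(9, 11) = 99: x ≡ 1 (mod 99).
  Combine with x ≡ 5 (mod 7): since gcd(99, 7) = 1, we get a unique residue mod 693.
    Write x = 1 + 99·t and substitute into x ≡ 5 (mod 7): 99·t ≡ 5 − 1 = 4 (mod 7).
    Reduce coefficients mod 7: 1·t ≡ 4 (mod 7).
    So t ≡ 4 (mod 7).
    Then x = 1 + 99·4 = 397, valid modulo lcm(99, 7) = 693: x ≡ 397 (mod 693).
Verify: 397 mod 9 = 1 ✓, 397 mod 11 = 1 ✓, 397 mod 7 = 5 ✓.

x ≡ 397 (mod 693).


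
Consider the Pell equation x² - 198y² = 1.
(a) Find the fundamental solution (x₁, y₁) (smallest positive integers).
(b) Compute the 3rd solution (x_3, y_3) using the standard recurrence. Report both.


Step 1: Find the fundamental solution (x₁, y₁) of x² - 198y² = 1.
  Expand √198 as a continued fraction. a₀ = ⌊√198⌋ = 14; iterate m_{k+1} = d_k·a_k − m_k, d_{k+1} = (198 − m_{k+1}²)/d_k, a_{k+1} = ⌊(a₀ + m_{k+1})/d_{k+1}⌋ (starting m₀ = 0, d₀ = 1), with convergents p_k = a_k·p_{k-1} + p_{k-2}, q_k = a_k·q_{k-1} + q_{k-2} (p₋₁ = 1, q₋₁ = 0):
  k = 0: a₀ = 14; p₀/q₀ = 14/1; p₀² − 198·q₀² = 196 − 198 = -2.
  k = 1: m = 14, d = 2, a = ⌊(14 + 14)/2⌋ = 14; p/q = (14·14 + 1)/(14·1 + 0) = 197/14; p² − 198·q² = 38809 − 38808 = 1.
  The first convergent with p² − 198·q² = 1 gives the fundamental solution (x₁, y₁) = (197, 14).
Step 2: Apply the recurrence (x_{n+1}, y_{n+1}) = (x₁x_n + 198y₁y_n, x₁y_n + y₁x_n) repeatedly.
  From (x_1, y_1) = (197, 14): x_2 = 197·197 + 198·14·14 = 77617; y_2 = 197·14 + 14·197 = 5516.
  From (x_2, y_2) = (77617, 5516): x_3 = 197·77617 + 198·14·5516 = 30580901; y_3 = 197·5516 + 14·77617 = 2173290.
Step 3: Verify x_3² - 198·y_3² = 935191505971801 - 935191505971800 = 1 (should be 1). ✓

(x_1, y_1) = (197, 14); (x_3, y_3) = (30580901, 2173290).


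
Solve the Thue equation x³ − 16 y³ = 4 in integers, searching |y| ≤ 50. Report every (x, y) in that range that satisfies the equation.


The equation is x³ - 16y³ = 4. For fixed y, x³ = 16·y³ + 4, so a solution requires the RHS to be a perfect cube.
Strategy: iterate y from -50 to 50, compute RHS = 16·y³ + 4, and check whether it is a (positive or negative) perfect cube.
Check small values of y:
  y = 0: RHS = 4 is not a perfect cube.
  y = 1: RHS = 20 is not a perfect cube.
  y = -1: RHS = -12 is not a perfect cube.
  y = 2: RHS = 132 is not a perfect cube.
  y = -2: RHS = -124 is not a perfect cube.
  y = 3: RHS = 436 is not a perfect cube.
  y = -3: RHS = -428 is not a perfect cube.
Continuing the search up to |y| = 50 finds no solutions either.
No (x, y) in the scanned range satisfies the equation.

No integer solutions with |y| ≤ 50.


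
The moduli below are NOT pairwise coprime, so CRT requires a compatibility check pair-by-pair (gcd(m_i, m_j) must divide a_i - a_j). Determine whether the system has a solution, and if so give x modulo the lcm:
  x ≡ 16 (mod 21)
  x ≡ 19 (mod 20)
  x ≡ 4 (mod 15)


Moduli 21, 20, 15 are not pairwise coprime, so CRT works modulo lcm(m_i) when all pairwise compatibility conditions hold.
Pairwise compatibility: gcd(m_i, m_j) must divide a_i - a_j for every pair.
Merge one congruence at a time:
  Start: x ≡ 16 (mod 21).
  Combine with x ≡ 19 (mod 20): gcd(21, 20) = 1; 19 - 16 = 3, which IS divisible by 1, so compatible.
    Write x = 16 + 21·t and substitute into x ≡ 19 (mod 20): 21·t ≡ 19 − 16 = 3 (mod 20).
    Reduce coefficients mod 20: 1·t ≡ 3 (mod 20).
    So t ≡ 3 (mod 20).
    Then x = 16 + 21·3 = 79, valid modulo lcm(21, 20) = 420: x ≡ 79 (mod 420).
  Combine with x ≡ 4 (mod 15): gcd(420, 15) = 15; 4 - 79 = -75, which IS divisible by 15, so compatible.
    Write x = 79 + 420·t and substitute into x ≡ 4 (mod 15): 420·t ≡ 4 − 79 = -75 (mod 15).
    Divide the congruence (and modulus) by g = 15: 28·t ≡ -5 (mod 1).
    Modulo 1 every t works; take t = 0.
    Then x = 79 + 420·0 = 79, valid modulo lcm(420, 15) = 420: x ≡ 79 (mod 420).
Verify: 79 mod 21 = 16, 79 mod 20 = 19, 79 mod 15 = 4.

x ≡ 79 (mod 420).


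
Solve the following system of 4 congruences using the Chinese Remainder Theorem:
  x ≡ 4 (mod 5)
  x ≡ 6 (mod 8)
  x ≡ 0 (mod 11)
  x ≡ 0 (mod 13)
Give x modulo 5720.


Product of moduli M = 5 · 8 · 11 · 13 = 5720.
Merge one congruence at a time:
  Start: x ≡ 4 (mod 5).
  Combine with x ≡ 6 (mod 8); new modulus lcm = 40.
    Write x = 4 + 5·t and substitute into x ≡ 6 (mod 8): 5·t ≡ 6 − 4 = 2 (mod 8).
    The inverse of 5 mod 8 is 5 (since 5·5 = 25 = 3·8 + 1), so t ≡ 5·2 = 10 ≡ 2 (mod 8).
    Then x = 4 + 5·2 = 14, valid modulo lcm(5, 8) = 40: x ≡ 14 (mod 40).
  Combine with x ≡ 0 (mod 11); new modulus lcm = 440.
    Write x = 14 + 40·t and substitute into x ≡ 0 (mod 11): 40·t ≡ 0 − 14 = -14 (mod 11).
    Reduce coefficients mod 11: 7·t ≡ 8 (mod 11).
    The inverse of 7 mod 11 is 8 (since 7·8 = 56 = 5·11 + 1), so t ≡ 8·8 = 64 ≡ 9 (mod 11).
    Then x = 14 + 40·9 = 374, valid modulo lcm(40, 11) = 440: x ≡ 374 (mod 440).
  Combine with x ≡ 0 (mod 13); new modulus lcm = 5720.
    Write x = 374 + 440·t and substitute into x ≡ 0 (mod 13): 440·t ≡ 0 − 374 = -374 (mod 13).
    Reduce coefficients mod 13: 11·t ≡ 3 (mod 13).
    The inverse of 11 mod 13 is 6 (since 11·6 = 66 = 5·13 + 1), so t ≡ 6·3 = 18 ≡ 5 (mod 13).
    Then x = 374 + 440·5 = 2574, valid modulo lcm(440, 13) = 5720: x ≡ 2574 (mod 5720).
Verify against each original: 2574 mod 5 = 4, 2574 mod 8 = 6, 2574 mod 11 = 0, 2574 mod 13 = 0.

x ≡ 2574 (mod 5720).
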